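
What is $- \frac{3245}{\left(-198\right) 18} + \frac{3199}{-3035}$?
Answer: $- \frac{141151}{983340} \approx -0.14354$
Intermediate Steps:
$- \frac{3245}{\left(-198\right) 18} + \frac{3199}{-3035} = - \frac{3245}{-3564} + 3199 \left(- \frac{1}{3035}\right) = \left(-3245\right) \left(- \frac{1}{3564}\right) - \frac{3199}{3035} = \frac{295}{324} - \frac{3199}{3035} = - \frac{141151}{983340}$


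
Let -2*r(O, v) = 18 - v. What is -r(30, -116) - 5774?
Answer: -5707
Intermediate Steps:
r(O, v) = -9 + v/2 (r(O, v) = -(18 - v)/2 = -9 + v/2)
-r(30, -116) - 5774 = -(-9 + (½)*(-116)) - 5774 = -(-9 - 58) - 5774 = -1*(-67) - 5774 = 67 - 5774 = -5707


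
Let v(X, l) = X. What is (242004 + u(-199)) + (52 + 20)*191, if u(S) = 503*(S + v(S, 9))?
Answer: 55562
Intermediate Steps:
u(S) = 1006*S (u(S) = 503*(S + S) = 503*(2*S) = 1006*S)
(242004 + u(-199)) + (52 + 20)*191 = (242004 + 1006*(-199)) + (52 + 20)*191 = (242004 - 200194) + 72*191 = 41810 + 13752 = 55562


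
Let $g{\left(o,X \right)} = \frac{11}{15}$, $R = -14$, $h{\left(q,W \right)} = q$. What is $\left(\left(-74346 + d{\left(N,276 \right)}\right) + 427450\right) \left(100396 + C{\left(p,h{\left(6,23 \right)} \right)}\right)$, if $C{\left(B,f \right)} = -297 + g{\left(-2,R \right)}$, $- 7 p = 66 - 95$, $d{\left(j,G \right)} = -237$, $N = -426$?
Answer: $\frac{529828389032}{15} \approx 3.5322 \cdot 10^{10}$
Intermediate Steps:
$g{\left(o,X \right)} = \frac{11}{15}$ ($g{\left(o,X \right)} = 11 \cdot \frac{1}{15} = \frac{11}{15}$)
$p = \frac{29}{7}$ ($p = - \frac{66 - 95}{7} = \left(- \frac{1}{7}\right) \left(-29\right) = \frac{29}{7} \approx 4.1429$)
$C{\left(B,f \right)} = - \frac{4444}{15}$ ($C{\left(B,f \right)} = -297 + \frac{11}{15} = - \frac{4444}{15}$)
$\left(\left(-74346 + d{\left(N,276 \right)}\right) + 427450\right) \left(100396 + C{\left(p,h{\left(6,23 \right)} \right)}\right) = \left(\left(-74346 - 237\right) + 427450\right) \left(100396 - \frac{4444}{15}\right) = \left(-74583 + 427450\right) \frac{1501496}{15} = 352867 \cdot \frac{1501496}{15} = \frac{529828389032}{15}$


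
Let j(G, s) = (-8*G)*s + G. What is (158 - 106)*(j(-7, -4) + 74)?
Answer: -8164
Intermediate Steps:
j(G, s) = G - 8*G*s (j(G, s) = -8*G*s + G = G - 8*G*s)
(158 - 106)*(j(-7, -4) + 74) = (158 - 106)*(-7*(1 - 8*(-4)) + 74) = 52*(-7*(1 + 32) + 74) = 52*(-7*33 + 74) = 52*(-231 + 74) = 52*(-157) = -8164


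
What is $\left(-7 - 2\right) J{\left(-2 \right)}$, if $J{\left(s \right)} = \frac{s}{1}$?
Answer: $18$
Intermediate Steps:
$J{\left(s \right)} = s$ ($J{\left(s \right)} = s 1 = s$)
$\left(-7 - 2\right) J{\left(-2 \right)} = \left(-7 - 2\right) \left(-2\right) = \left(-9\right) \left(-2\right) = 18$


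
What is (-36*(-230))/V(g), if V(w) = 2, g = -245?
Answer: 4140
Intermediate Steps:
(-36*(-230))/V(g) = -36*(-230)/2 = 8280*(½) = 4140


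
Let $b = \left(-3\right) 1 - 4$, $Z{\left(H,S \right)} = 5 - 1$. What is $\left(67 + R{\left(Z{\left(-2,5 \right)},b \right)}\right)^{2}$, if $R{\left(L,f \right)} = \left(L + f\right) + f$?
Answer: $3249$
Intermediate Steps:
$Z{\left(H,S \right)} = 4$ ($Z{\left(H,S \right)} = 5 - 1 = 4$)
$b = -7$ ($b = -3 - 4 = -7$)
$R{\left(L,f \right)} = L + 2 f$
$\left(67 + R{\left(Z{\left(-2,5 \right)},b \right)}\right)^{2} = \left(67 + \left(4 + 2 \left(-7\right)\right)\right)^{2} = \left(67 + \left(4 - 14\right)\right)^{2} = \left(67 - 10\right)^{2} = 57^{2} = 3249$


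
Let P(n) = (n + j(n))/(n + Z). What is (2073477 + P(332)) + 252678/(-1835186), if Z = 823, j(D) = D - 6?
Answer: 313930382249872/151402845 ≈ 2.0735e+6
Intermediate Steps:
j(D) = -6 + D
P(n) = (-6 + 2*n)/(823 + n) (P(n) = (n + (-6 + n))/(n + 823) = (-6 + 2*n)/(823 + n))
(2073477 + P(332)) + 252678/(-1835186) = (2073477 + 2*(-3 + 332)/(823 + 332)) + 252678/(-1835186) = (2073477 + 2*329/1155) + 252678*(-1/1835186) = (2073477 + 2*(1/1155)*329) - 126339/917593 = (2073477 + 94/165) - 126339/917593 = 342123799/165 - 126339/917593 = 313930382249872/151402845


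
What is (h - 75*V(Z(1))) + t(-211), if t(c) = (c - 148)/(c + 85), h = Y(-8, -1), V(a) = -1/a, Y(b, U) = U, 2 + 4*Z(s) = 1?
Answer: -37567/126 ≈ -298.15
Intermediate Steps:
Z(s) = -1/4 (Z(s) = -1/2 + (1/4)*1 = -1/2 + 1/4 = -1/4)
h = -1
t(c) = (-148 + c)/(85 + c)
(h - 75*V(Z(1))) + t(-211) = (-1 - (-75)/(-1/4)) + (-148 - 211)/(85 - 211) = (-1 - (-75)*(-4)) - 359/(-126) = (-1 - 75*4) - 1/126*(-359) = (-1 - 300) + 359/126 = -301 + 359/126 = -37567/126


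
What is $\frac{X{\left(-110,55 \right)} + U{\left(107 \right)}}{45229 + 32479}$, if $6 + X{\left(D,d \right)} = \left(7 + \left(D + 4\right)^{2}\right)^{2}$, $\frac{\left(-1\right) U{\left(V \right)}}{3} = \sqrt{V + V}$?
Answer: $\frac{126405043}{77708} - \frac{3 \sqrt{214}}{77708} \approx 1626.7$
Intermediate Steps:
$U{\left(V \right)} = - 3 \sqrt{2} \sqrt{V}$ ($U{\left(V \right)} = - 3 \sqrt{V + V} = - 3 \sqrt{2 V} = - 3 \sqrt{2} \sqrt{V}$)
$X{\left(D,d \right)} = -6 + \left(7 + \left(4 + D\right)^{2}\right)^{2}$ ($X{\left(D,d \right)} = -6 + \left(7 + \left(D + 4\right)^{2}\right)^{2} = -6 + \left(7 + \left(4 + D\right)^{2}\right)^{2}$)
$\frac{X{\left(-110,55 \right)} + U{\left(107 \right)}}{45229 + 32479} = \frac{\left(-6 + \left(7 + \left(4 - 110\right)^{2}\right)^{2}\right) - 3 \sqrt{2} \sqrt{107}}{45229 + 32479} = \frac{\left(-6 + \left(7 + \left(-106\right)^{2}\right)^{2}\right) - 3 \sqrt{214}}{77708} = \left(\left(-6 + \left(7 + 11236\right)^{2}\right) - 3 \sqrt{214}\right) \frac{1}{77708} = \left(\left(-6 + 11243^{2}\right) - 3 \sqrt{214}\right) \frac{1}{77708} = \left(\left(-6 + 126405049\right) - 3 \sqrt{214}\right) \frac{1}{77708} = \left(126405043 - 3 \sqrt{214}\right) \frac{1}{77708} = \frac{126405043}{77708} - \frac{3 \sqrt{214}}{77708}$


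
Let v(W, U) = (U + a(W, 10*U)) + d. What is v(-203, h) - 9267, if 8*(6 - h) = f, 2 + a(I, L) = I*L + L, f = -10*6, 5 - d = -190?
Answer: -72661/2 ≈ -36331.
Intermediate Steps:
d = 195 (d = 5 - 1*(-190) = 5 + 190 = 195)
f = -60
a(I, L) = -2 + L + I*L (a(I, L) = -2 + (I*L + L) = -2 + (L + I*L) = -2 + L + I*L)
h = 27/2 (h = 6 - ⅛*(-60) = 6 + 15/2 = 27/2 ≈ 13.500)
v(W, U) = 193 + 11*U + 10*U*W (v(W, U) = (U + (-2 + 10*U + W*(10*U))) + 195 = (U + (-2 + 10*U + 10*U*W)) + 195 = (-2 + 11*U + 10*U*W) + 195 = 193 + 11*U + 10*U*W)
v(-203, h) - 9267 = (193 + 11*(27/2) + 10*(27/2)*(-203)) - 9267 = (193 + 297/2 - 27405) - 9267 = -54127/2 - 9267 = -72661/2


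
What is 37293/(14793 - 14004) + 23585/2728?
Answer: 40114623/717464 ≈ 55.912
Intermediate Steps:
37293/(14793 - 14004) + 23585/2728 = 37293/789 + 23585*(1/2728) = 37293*(1/789) + 23585/2728 = 12431/263 + 23585/2728 = 40114623/717464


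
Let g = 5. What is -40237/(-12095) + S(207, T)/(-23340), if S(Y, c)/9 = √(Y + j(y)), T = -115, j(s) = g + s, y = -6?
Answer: 40237/12095 - 3*√206/7780 ≈ 3.3212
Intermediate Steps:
j(s) = 5 + s
S(Y, c) = 9*√(-1 + Y) (S(Y, c) = 9*√(Y + (5 - 6)) = 9*√(Y - 1) = 9*√(-1 + Y))
-40237/(-12095) + S(207, T)/(-23340) = -40237/(-12095) + (9*√(-1 + 207))/(-23340) = -40237*(-1/12095) + (9*√206)*(-1/23340) = 40237/12095 - 3*√206/7780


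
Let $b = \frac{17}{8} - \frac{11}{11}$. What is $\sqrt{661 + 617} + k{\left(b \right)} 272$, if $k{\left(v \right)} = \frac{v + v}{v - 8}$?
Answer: $- \frac{4896}{55} + 3 \sqrt{142} \approx -53.269$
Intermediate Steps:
$b = \frac{9}{8}$ ($b = 17 \cdot \frac{1}{8} - 1 = \frac{17}{8} - 1 = \frac{9}{8} \approx 1.125$)
$k{\left(v \right)} = \frac{2 v}{-8 + v}$
$\sqrt{661 + 617} + k{\left(b \right)} 272 = \sqrt{661 + 617} + 2 \cdot \frac{9}{8} \frac{1}{-8 + \frac{9}{8}} \cdot 272 = \sqrt{1278} + 2 \cdot \frac{9}{8} \frac{1}{- \frac{55}{8}} \cdot 272 = 3 \sqrt{142} + 2 \cdot \frac{9}{8} \left(- \frac{8}{55}\right) 272 = 3 \sqrt{142} - \frac{4896}{55} = - \frac{4896}{55} + 3 \sqrt{142}$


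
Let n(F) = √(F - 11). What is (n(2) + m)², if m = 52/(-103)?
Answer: (52 - 309*I)²/10609 ≈ -8.7451 - 3.0291*I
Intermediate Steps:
m = -52/103 (m = 52*(-1/103) = -52/103 ≈ -0.50485)
n(F) = √(-11 + F)
(n(2) + m)² = (√(-11 + 2) - 52/103)² = (√(-9) - 52/103)² = (3*I - 52/103)² = (-52/103 + 3*I)²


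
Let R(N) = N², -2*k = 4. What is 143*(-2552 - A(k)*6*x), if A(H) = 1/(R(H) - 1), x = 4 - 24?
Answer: -359216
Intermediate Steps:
x = -20
k = -2 (k = -½*4 = -2)
A(H) = 1/(-1 + H²) (A(H) = 1/(H² - 1) = 1/(-1 + H²))
143*(-2552 - A(k)*6*x) = 143*(-2552 - 6/(-1 + (-2)²)*(-20)) = 143*(-2552 - 6/(-1 + 4)*(-20)) = 143*(-2552 - 6/3*(-20)) = 143*(-2552 - (⅓)*6*(-20)) = 143*(-2552 - 2*(-20)) = 143*(-2552 - 1*(-40)) = 143*(-2552 + 40) = 143*(-2512) = -359216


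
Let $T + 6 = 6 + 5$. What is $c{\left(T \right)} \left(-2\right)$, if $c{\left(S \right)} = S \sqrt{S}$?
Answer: $- 10 \sqrt{5} \approx -22.361$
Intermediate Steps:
$T = 5$ ($T = -6 + \left(6 + 5\right) = -6 + 11 = 5$)
$c{\left(S \right)} = S^{\frac{3}{2}}$
$c{\left(T \right)} \left(-2\right) = 5^{\frac{3}{2}} \left(-2\right) = 5 \sqrt{5} \left(-2\right) = - 10 \sqrt{5}$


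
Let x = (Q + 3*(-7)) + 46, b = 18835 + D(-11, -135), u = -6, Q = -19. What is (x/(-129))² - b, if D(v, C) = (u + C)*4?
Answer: -33783075/1849 ≈ -18271.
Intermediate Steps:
D(v, C) = -24 + 4*C (D(v, C) = (-6 + C)*4 = -24 + 4*C)
b = 18271 (b = 18835 + (-24 + 4*(-135)) = 18835 + (-24 - 540) = 18835 - 564 = 18271)
x = 6 (x = (-19 + 3*(-7)) + 46 = (-19 - 21) + 46 = -40 + 46 = 6)
(x/(-129))² - b = (6/(-129))² - 1*18271 = (6*(-1/129))² - 18271 = (-2/43)² - 18271 = 4/1849 - 18271 = -33783075/1849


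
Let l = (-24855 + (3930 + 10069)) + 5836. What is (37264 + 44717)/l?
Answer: -81981/5020 ≈ -16.331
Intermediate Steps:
l = -5020 (l = (-24855 + 13999) + 5836 = -10856 + 5836 = -5020)
(37264 + 44717)/l = (37264 + 44717)/(-5020) = 81981*(-1/5020) = -81981/5020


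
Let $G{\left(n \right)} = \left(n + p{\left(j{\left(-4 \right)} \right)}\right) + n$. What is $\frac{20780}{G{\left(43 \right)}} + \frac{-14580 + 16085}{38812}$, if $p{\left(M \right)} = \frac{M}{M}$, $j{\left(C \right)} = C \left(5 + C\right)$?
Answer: $\frac{806644295}{3376644} \approx 238.89$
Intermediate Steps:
$p{\left(M \right)} = 1$
$G{\left(n \right)} = 1 + 2 n$ ($G{\left(n \right)} = \left(n + 1\right) + n = \left(1 + n\right) + n = 1 + 2 n$)
$\frac{20780}{G{\left(43 \right)}} + \frac{-14580 + 16085}{38812} = \frac{20780}{1 + 2 \cdot 43} + \frac{-14580 + 16085}{38812} = \frac{20780}{1 + 86} + 1505 \cdot \frac{1}{38812} = \frac{20780}{87} + \frac{1505}{38812} = \frac{806644295}{3376644}$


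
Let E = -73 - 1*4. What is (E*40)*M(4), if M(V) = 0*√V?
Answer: 0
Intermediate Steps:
M(V) = 0
E = -77 (E = -73 - 4 = -77)
(E*40)*M(4) = -77*40*0 = -3080*0 = 0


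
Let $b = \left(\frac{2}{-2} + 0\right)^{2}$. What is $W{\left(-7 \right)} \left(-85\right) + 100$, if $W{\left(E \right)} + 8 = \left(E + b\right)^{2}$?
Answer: $-2280$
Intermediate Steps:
$b = 1$ ($b = \left(2 \left(- \frac{1}{2}\right) + 0\right)^{2} = \left(-1 + 0\right)^{2} = \left(-1\right)^{2} = 1$)
$W{\left(E \right)} = -8 + \left(1 + E\right)^{2}$ ($W{\left(E \right)} = -8 + \left(E + 1\right)^{2} = -8 + \left(1 + E\right)^{2}$)
$W{\left(-7 \right)} \left(-85\right) + 100 = \left(-8 + \left(1 - 7\right)^{2}\right) \left(-85\right) + 100 = \left(-8 + \left(-6\right)^{2}\right) \left(-85\right) + 100 = \left(-8 + 36\right) \left(-85\right) + 100 = 28 \left(-85\right) + 100 = -2380 + 100 = -2280$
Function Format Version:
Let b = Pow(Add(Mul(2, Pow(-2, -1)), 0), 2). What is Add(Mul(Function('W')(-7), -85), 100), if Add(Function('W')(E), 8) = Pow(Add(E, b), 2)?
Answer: -2280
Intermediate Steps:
b = 1 (b = Pow(Add(Mul(2, Rational(-1, 2)), 0), 2) = Pow(Add(-1, 0), 2) = Pow(-1, 2) = 1)
Function('W')(E) = Add(-8, Pow(Add(1, E), 2)) (Function('W')(E) = Add(-8, Pow(Add(E, 1), 2)) = Add(-8, Pow(Add(1, E), 2)))
Add(Mul(Function('W')(-7), -85), 100) = Add(Mul(Add(-8, Pow(Add(1, -7), 2)), -85), 100) = Add(Mul(Add(-8, Pow(-6, 2)), -85), 100) = Add(Mul(Add(-8, 36), -85), 100) = Add(Mul(28, -85), 100) = Add(-2380, 100) = -2280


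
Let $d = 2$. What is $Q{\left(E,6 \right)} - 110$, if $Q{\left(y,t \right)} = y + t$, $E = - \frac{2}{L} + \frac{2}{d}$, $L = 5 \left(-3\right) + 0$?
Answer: $- \frac{1543}{15} \approx -102.87$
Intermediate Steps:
$L = -15$ ($L = -15 + 0 = -15$)
$E = \frac{17}{15}$ ($E = - \frac{2}{-15} + \frac{2}{2} = \left(-2\right) \left(- \frac{1}{15}\right) + 2 \cdot \frac{1}{2} = \frac{2}{15} + 1 = \frac{17}{15} \approx 1.1333$)
$Q{\left(y,t \right)} = t + y$
$Q{\left(E,6 \right)} - 110 = \left(6 + \frac{17}{15}\right) - 110 = \frac{107}{15} - 110 = - \frac{1543}{15}$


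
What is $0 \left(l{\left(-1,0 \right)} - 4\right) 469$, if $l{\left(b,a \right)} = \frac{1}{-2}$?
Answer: $0$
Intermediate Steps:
$l{\left(b,a \right)} = - \frac{1}{2}$
$0 \left(l{\left(-1,0 \right)} - 4\right) 469 = 0 \left(- \frac{1}{2} - 4\right) 469 = 0 \left(- \frac{9}{2}\right) 469 = 0 \cdot 469 = 0$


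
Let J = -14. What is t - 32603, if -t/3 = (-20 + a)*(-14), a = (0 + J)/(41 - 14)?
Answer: -301183/9 ≈ -33465.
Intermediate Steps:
a = -14/27 (a = (0 - 14)/(41 - 14) = -14/27 ≈ -0.51852)
t = -7756/9 (t = -3*(-20 - 14/27)*(-14) = -(-554)*(-14)/9 = -3*7756/27 = -7756/9 ≈ -861.78)
t - 32603 = -7756/9 - 32603 = -301183/9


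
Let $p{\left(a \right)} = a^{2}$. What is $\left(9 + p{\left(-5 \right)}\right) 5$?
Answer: $170$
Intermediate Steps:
$\left(9 + p{\left(-5 \right)}\right) 5 = \left(9 + \left(-5\right)^{2}\right) 5 = \left(9 + 25\right) 5 = 34 \cdot 5 = 170$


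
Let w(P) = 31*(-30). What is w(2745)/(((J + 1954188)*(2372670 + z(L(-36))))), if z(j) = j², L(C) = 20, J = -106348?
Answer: -93/438505366880 ≈ -2.1208e-10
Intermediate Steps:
w(P) = -930
w(2745)/(((J + 1954188)*(2372670 + z(L(-36))))) = -930*1/((-106348 + 1954188)*(2372670 + 20²)) = -930*1/(1847840*(2372670 + 400)) = -930/(1847840*2373070) = -930/4385053668800 = -930*1/4385053668800 = -93/438505366880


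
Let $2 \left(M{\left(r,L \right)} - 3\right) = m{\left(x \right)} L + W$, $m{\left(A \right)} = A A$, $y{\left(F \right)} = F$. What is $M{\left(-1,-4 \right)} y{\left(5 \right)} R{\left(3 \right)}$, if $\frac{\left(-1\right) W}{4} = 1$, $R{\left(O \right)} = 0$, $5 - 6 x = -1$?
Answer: $0$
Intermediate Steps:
$x = 1$ ($x = \frac{5}{6} - - \frac{1}{6} = \frac{5}{6} + \frac{1}{6} = 1$)
$W = -4$ ($W = \left(-4\right) 1 = -4$)
$m{\left(A \right)} = A^{2}$
$M{\left(r,L \right)} = 1 + \frac{L}{2}$ ($M{\left(r,L \right)} = 3 + \frac{1^{2} L - 4}{2} = 3 + \frac{1 L - 4}{2} = 3 + \frac{L - 4}{2} = 3 + \frac{-4 + L}{2} = 3 + \left(-2 + \frac{L}{2}\right) = 1 + \frac{L}{2}$)
$M{\left(-1,-4 \right)} y{\left(5 \right)} R{\left(3 \right)} = \left(1 + \frac{1}{2} \left(-4\right)\right) 5 \cdot 0 = \left(1 - 2\right) 5 \cdot 0 = \left(-1\right) 5 \cdot 0 = \left(-5\right) 0 = 0$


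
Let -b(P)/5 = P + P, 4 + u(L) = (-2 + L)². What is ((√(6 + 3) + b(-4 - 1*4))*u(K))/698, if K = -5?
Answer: 3735/698 ≈ 5.3510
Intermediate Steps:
u(L) = -4 + (-2 + L)²
b(P) = -10*P (b(P) = -5*(P + P) = -10*P)
((√(6 + 3) + b(-4 - 1*4))*u(K))/698 = ((√(6 + 3) - 10*(-4 - 1*4))*(-5*(-4 - 5)))/698 = ((√9 - 10*(-4 - 4))*(-5*(-9)))*(1/698) = ((3 - 10*(-8))*45)*(1/698) = ((3 + 80)*45)*(1/698) = (83*45)*(1/698) = 3735*(1/698) = 3735/698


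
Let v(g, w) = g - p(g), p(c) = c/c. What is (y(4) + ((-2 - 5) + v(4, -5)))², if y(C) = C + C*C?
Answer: 256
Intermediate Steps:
p(c) = 1
v(g, w) = -1 + g (v(g, w) = g - 1*1 = g - 1 = -1 + g)
y(C) = C + C²
(y(4) + ((-2 - 5) + v(4, -5)))² = (4*(1 + 4) + ((-2 - 5) + (-1 + 4)))² = (4*5 + (-7 + 3))² = (20 - 4)² = 16² = 256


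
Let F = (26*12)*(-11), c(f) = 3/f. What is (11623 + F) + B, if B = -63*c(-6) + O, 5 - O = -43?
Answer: 16541/2 ≈ 8270.5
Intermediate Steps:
O = 48 (O = 5 - 1*(-43) = 5 + 43 = 48)
B = 159/2 (B = -189/(-6) + 48 = -189*(-1)/6 + 48 = -63*(-½) + 48 = 63/2 + 48 = 159/2 ≈ 79.500)
F = -3432 (F = 312*(-11) = -3432)
(11623 + F) + B = (11623 - 3432) + 159/2 = 8191 + 159/2 = 16541/2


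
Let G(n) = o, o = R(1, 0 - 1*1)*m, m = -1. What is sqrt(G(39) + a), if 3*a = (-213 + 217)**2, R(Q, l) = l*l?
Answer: sqrt(39)/3 ≈ 2.0817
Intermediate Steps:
R(Q, l) = l**2
o = -1 (o = (0 - 1*1)**2*(-1) = (0 - 1)**2*(-1) = (-1)**2*(-1) = 1*(-1) = -1)
G(n) = -1
a = 16/3 (a = (-213 + 217)**2/3 = (1/3)*4**2 = (1/3)*16 = 16/3 ≈ 5.3333)
sqrt(G(39) + a) = sqrt(-1 + 16/3) = sqrt(13/3) = sqrt(39)/3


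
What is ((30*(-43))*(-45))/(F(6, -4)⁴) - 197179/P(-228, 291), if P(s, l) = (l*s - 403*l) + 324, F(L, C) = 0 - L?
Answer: 22419619/488792 ≈ 45.867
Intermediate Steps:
F(L, C) = -L
P(s, l) = 324 - 403*l + l*s (P(s, l) = (-403*l + l*s) + 324 = 324 - 403*l + l*s)
((30*(-43))*(-45))/(F(6, -4)⁴) - 197179/P(-228, 291) = ((30*(-43))*(-45))/((-1*6)⁴) - 197179/(324 - 403*291 + 291*(-228)) = (-1290*(-45))/((-6)⁴) - 197179/(324 - 117273 - 66348) = 58050/1296 - 197179/(-183297) = 58050*(1/1296) - 197179*(-1/183297) = 1075/24 + 197179/183297 = 22419619/488792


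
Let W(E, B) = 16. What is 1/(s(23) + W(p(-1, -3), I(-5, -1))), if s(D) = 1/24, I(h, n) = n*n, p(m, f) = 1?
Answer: 24/385 ≈ 0.062338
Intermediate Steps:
I(h, n) = n**2
s(D) = 1/24
1/(s(23) + W(p(-1, -3), I(-5, -1))) = 1/(1/24 + 16) = 1/(385/24) = 24/385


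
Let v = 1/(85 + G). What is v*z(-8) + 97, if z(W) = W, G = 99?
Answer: 2230/23 ≈ 96.957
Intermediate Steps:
v = 1/184 (v = 1/(85 + 99) = 1/184 ≈ 0.0054348)
v*z(-8) + 97 = (1/184)*(-8) + 97 = -1/23 + 97 = 2230/23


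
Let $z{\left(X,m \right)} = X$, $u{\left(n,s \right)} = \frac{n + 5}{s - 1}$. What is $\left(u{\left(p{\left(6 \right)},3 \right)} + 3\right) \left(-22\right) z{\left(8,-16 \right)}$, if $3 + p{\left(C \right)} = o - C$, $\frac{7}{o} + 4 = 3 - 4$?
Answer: $- \frac{264}{5} \approx -52.8$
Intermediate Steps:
$o = - \frac{7}{5}$ ($o = \frac{7}{-4 + \left(3 - 4\right)} = \frac{7}{-4 - 1} = \frac{7}{-5} = 7 \left(- \frac{1}{5}\right) = - \frac{7}{5} \approx -1.4$)
$p{\left(C \right)} = - \frac{22}{5} - C$ ($p{\left(C \right)} = -3 - \left(\frac{7}{5} + C\right) = - \frac{22}{5} - C$)
$u{\left(n,s \right)} = \frac{5 + n}{-1 + s}$
$\left(u{\left(p{\left(6 \right)},3 \right)} + 3\right) \left(-22\right) z{\left(8,-16 \right)} = \left(\frac{5 - \frac{52}{5}}{-1 + 3} + 3\right) \left(-22\right) 8 = \left(\frac{5 - \frac{52}{5}}{2} + 3\right) \left(-22\right) 8 = \left(\frac{1}{2} \left(- \frac{27}{5}\right) + 3\right) \left(-22\right) 8 = \left(- \frac{27}{10} + 3\right) \left(-22\right) 8 = \frac{3}{10} \left(-22\right) 8 = \left(- \frac{33}{5}\right) 8 = - \frac{264}{5}$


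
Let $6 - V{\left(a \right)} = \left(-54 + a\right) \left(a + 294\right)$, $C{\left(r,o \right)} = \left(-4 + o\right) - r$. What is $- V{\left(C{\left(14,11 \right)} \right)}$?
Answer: $-17513$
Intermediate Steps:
$C{\left(r,o \right)} = -4 + o - r$
$V{\left(a \right)} = 6 - \left(-54 + a\right) \left(294 + a\right)$ ($V{\left(a \right)} = 6 - \left(-54 + a\right) \left(a + 294\right) = 6 - \left(-54 + a\right) \left(294 + a\right)$)
$- V{\left(C{\left(14,11 \right)} \right)} = - (15882 - \left(-4 + 11 - 14\right)^{2} - 240 \left(-4 + 11 - 14\right)) = - (15882 - \left(-7\right)^{2} - -1680) = - (15882 - 49 + 1680) = \left(-1\right) 17513 = -17513$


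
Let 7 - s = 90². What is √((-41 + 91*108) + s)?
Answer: 11*√14 ≈ 41.158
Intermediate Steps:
s = -8093 (s = 7 - 1*90² = 7 - 1*8100 = 7 - 8100 = -8093)
√((-41 + 91*108) + s) = √((-41 + 91*108) - 8093) = √((-41 + 9828) - 8093) = √(9787 - 8093) = √1694 = 11*√14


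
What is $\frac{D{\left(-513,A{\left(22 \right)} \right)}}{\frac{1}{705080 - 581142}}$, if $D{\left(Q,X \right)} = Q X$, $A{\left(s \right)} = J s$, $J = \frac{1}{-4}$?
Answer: $349691067$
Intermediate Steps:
$J = - \frac{1}{4} \approx -0.25$
$A{\left(s \right)} = - \frac{s}{4}$
$\frac{D{\left(-513,A{\left(22 \right)} \right)}}{\frac{1}{705080 - 581142}} = \frac{\left(-513\right) \left(\left(- \frac{1}{4}\right) 22\right)}{\frac{1}{705080 - 581142}} = \frac{\left(-513\right) \left(- \frac{11}{2}\right)}{\frac{1}{123938}} = \frac{5643 \frac{1}{\frac{1}{123938}}}{2} = \frac{5643}{2} \cdot 123938 = 349691067$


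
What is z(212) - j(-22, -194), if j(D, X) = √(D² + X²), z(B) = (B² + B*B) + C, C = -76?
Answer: 89812 - 2*√9530 ≈ 89617.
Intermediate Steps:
z(B) = -76 + 2*B² (z(B) = (B² + B*B) - 76 = (B² + B²) - 76 = 2*B² - 76 = -76 + 2*B²)
z(212) - j(-22, -194) = (-76 + 2*212²) - √((-22)² + (-194)²) = (-76 + 2*44944) - √(484 + 37636) = (-76 + 89888) - √38120 = 89812 - 2*√9530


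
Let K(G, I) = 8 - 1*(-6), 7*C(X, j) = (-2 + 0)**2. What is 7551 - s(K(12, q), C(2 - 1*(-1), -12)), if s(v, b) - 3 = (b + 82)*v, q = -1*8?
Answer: 6392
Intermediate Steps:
C(X, j) = 4/7 (C(X, j) = (-2 + 0)**2/7 = (1/7)*(-2)**2 = (1/7)*4 = 4/7)
q = -8
K(G, I) = 14 (K(G, I) = 8 + 6 = 14)
s(v, b) = 3 + v*(82 + b) (s(v, b) = 3 + (b + 82)*v = 3 + (82 + b)*v = 3 + v*(82 + b))
7551 - s(K(12, q), C(2 - 1*(-1), -12)) = 7551 - (3 + 82*14 + (4/7)*14) = 7551 - (3 + 1148 + 8) = 7551 - 1*1159 = 7551 - 1159 = 6392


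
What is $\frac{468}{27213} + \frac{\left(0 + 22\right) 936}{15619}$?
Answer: $\frac{189226596}{141679949} \approx 1.3356$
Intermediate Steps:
$\frac{468}{27213} + \frac{\left(0 + 22\right) 936}{15619} = 468 \cdot \frac{1}{27213} + 22 \cdot 936 \cdot \frac{1}{15619} = \frac{156}{9071} + 20592 \cdot \frac{1}{15619} = \frac{156}{9071} + \frac{20592}{15619} = \frac{189226596}{141679949}$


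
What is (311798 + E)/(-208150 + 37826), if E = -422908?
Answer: 55555/85162 ≈ 0.65234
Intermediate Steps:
(311798 + E)/(-208150 + 37826) = (311798 - 422908)/(-208150 + 37826) = -111110/(-170324) = -111110*(-1/170324) = 55555/85162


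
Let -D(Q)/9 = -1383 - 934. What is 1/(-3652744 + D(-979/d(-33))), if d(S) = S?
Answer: -1/3631891 ≈ -2.7534e-7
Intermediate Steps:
D(Q) = 20853 (D(Q) = -9*(-1383 - 934) = -9*(-2317) = 20853)
1/(-3652744 + D(-979/d(-33))) = 1/(-3652744 + 20853) = 1/(-3631891) = -1/3631891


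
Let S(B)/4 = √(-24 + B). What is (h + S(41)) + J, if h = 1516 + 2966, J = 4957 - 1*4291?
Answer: 5148 + 4*√17 ≈ 5164.5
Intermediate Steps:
J = 666 (J = 4957 - 4291 = 666)
S(B) = 4*√(-24 + B)
h = 4482
(h + S(41)) + J = (4482 + 4*√(-24 + 41)) + 666 = (4482 + 4*√17) + 666 = 5148 + 4*√17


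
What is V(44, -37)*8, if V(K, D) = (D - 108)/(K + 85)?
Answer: -1160/129 ≈ -8.9922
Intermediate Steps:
V(K, D) = (-108 + D)/(85 + K)
V(44, -37)*8 = ((-108 - 37)/(85 + 44))*8 = (-145/129)*8 = ((1/129)*(-145))*8 = -145/129*8 = -1160/129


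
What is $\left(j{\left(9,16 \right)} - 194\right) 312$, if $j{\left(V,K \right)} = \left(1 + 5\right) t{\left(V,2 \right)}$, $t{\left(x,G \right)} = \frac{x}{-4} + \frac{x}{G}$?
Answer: $-56316$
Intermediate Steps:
$t{\left(x,G \right)} = - \frac{x}{4} + \frac{x}{G}$ ($t{\left(x,G \right)} = x \left(- \frac{1}{4}\right) + \frac{x}{G} = - \frac{x}{4} + \frac{x}{G}$)
$j{\left(V,K \right)} = \frac{3 V}{2}$ ($j{\left(V,K \right)} = \left(1 + 5\right) \left(- \frac{V}{4} + \frac{V}{2}\right) = 6 \left(- \frac{V}{4} + V \frac{1}{2}\right) = 6 \left(- \frac{V}{4} + \frac{V}{2}\right) = 6 \frac{V}{4} = \frac{3 V}{2}$)
$\left(j{\left(9,16 \right)} - 194\right) 312 = \left(\frac{3}{2} \cdot 9 - 194\right) 312 = \left(\frac{27}{2} - 194\right) 312 = \left(- \frac{361}{2}\right) 312 = -56316$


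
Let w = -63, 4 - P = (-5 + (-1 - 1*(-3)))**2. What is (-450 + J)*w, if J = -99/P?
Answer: 135513/5 ≈ 27103.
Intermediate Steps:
P = -5 (P = 4 - (-5 + (-1 - 1*(-3)))**2 = 4 - (-5 + (-1 + 3))**2 = 4 - (-5 + 2)**2 = 4 - 1*(-3)**2 = 4 - 1*9 = 4 - 9 = -5)
J = 99/5 (J = -99/(-5) = -99*(-1/5) = 99/5 ≈ 19.800)
(-450 + J)*w = (-450 + 99/5)*(-63) = -2151/5*(-63) = 135513/5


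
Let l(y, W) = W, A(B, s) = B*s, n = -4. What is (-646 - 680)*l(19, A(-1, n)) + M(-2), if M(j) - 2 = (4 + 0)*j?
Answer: -5310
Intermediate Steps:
M(j) = 2 + 4*j (M(j) = 2 + (4 + 0)*j = 2 + 4*j)
(-646 - 680)*l(19, A(-1, n)) + M(-2) = (-646 - 680)*(-1*(-4)) + (2 + 4*(-2)) = -1326*4 + (2 - 8) = -5304 - 6 = -5310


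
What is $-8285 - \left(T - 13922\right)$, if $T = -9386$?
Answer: $15023$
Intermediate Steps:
$-8285 - \left(T - 13922\right) = -8285 - \left(-9386 - 13922\right) = -8285 - -23308 = -8285 + 23308 = 15023$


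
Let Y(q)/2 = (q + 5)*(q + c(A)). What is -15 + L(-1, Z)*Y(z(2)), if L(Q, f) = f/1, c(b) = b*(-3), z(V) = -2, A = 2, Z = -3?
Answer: 129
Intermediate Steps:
c(b) = -3*b
Y(q) = 2*(-6 + q)*(5 + q) (Y(q) = 2*((q + 5)*(q - 3*2)) = 2*((5 + q)*(q - 6)) = 2*((5 + q)*(-6 + q)) = 2*((-6 + q)*(5 + q)) = 2*(-6 + q)*(5 + q))
L(Q, f) = f (L(Q, f) = f*1 = f)
-15 + L(-1, Z)*Y(z(2)) = -15 - 3*(-60 - 2*(-2) + 2*(-2)**2) = -15 - 3*(-60 + 4 + 2*4) = -15 - 3*(-60 + 4 + 8) = -15 - 3*(-48) = -15 + 144 = 129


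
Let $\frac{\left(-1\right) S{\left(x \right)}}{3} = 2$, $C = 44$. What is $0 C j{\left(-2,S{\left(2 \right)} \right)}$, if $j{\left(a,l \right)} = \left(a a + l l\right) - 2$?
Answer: $0$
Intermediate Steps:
$S{\left(x \right)} = -6$ ($S{\left(x \right)} = \left(-3\right) 2 = -6$)
$j{\left(a,l \right)} = -2 + a^{2} + l^{2}$ ($j{\left(a,l \right)} = \left(a^{2} + l^{2}\right) - 2 = -2 + a^{2} + l^{2}$)
$0 C j{\left(-2,S{\left(2 \right)} \right)} = 0 \cdot 44 \left(-2 + \left(-2\right)^{2} + \left(-6\right)^{2}\right) = 0 \left(-2 + 4 + 36\right) = 0 \cdot 38 = 0$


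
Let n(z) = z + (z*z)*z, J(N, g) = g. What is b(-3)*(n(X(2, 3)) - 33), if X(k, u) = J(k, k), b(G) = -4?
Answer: 92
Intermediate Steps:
X(k, u) = k
n(z) = z + z³ (n(z) = z + z²*z = z + z³)
b(-3)*(n(X(2, 3)) - 33) = -4*((2 + 2³) - 33) = -4*((2 + 8) - 33) = -4*(10 - 33) = -4*(-23) = 92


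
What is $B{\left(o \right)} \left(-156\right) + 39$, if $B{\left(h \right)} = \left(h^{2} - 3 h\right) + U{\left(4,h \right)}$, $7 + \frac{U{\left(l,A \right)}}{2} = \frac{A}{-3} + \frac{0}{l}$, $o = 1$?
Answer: $2639$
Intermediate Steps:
$U{\left(l,A \right)} = -14 - \frac{2 A}{3}$ ($U{\left(l,A \right)} = -14 + 2 \left(\frac{A}{-3} + \frac{0}{l}\right) = -14 + 2 \left(A \left(- \frac{1}{3}\right) + 0\right) = -14 + 2 \left(- \frac{A}{3} + 0\right) = -14 + 2 \left(- \frac{A}{3}\right) = -14 - \frac{2 A}{3}$)
$B{\left(h \right)} = -14 + h^{2} - \frac{11 h}{3}$ ($B{\left(h \right)} = \left(h^{2} - 3 h\right) - \left(14 + \frac{2 h}{3}\right) = -14 + h^{2} - \frac{11 h}{3}$)
$B{\left(o \right)} \left(-156\right) + 39 = \left(-14 + 1^{2} - \frac{11}{3}\right) \left(-156\right) + 39 = \left(-14 + 1 - \frac{11}{3}\right) \left(-156\right) + 39 = \left(- \frac{50}{3}\right) \left(-156\right) + 39 = 2600 + 39 = 2639$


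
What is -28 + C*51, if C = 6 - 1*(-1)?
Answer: 329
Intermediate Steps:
C = 7 (C = 6 + 1 = 7)
-28 + C*51 = -28 + 7*51 = -28 + 357 = 329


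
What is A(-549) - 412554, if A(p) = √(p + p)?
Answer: -412554 + 3*I*√122 ≈ -4.1255e+5 + 33.136*I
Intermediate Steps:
A(p) = √2*√p (A(p) = √(2*p) = √2*√p)
A(-549) - 412554 = √2*√(-549) - 412554 = √2*(3*I*√61) - 412554 = 3*I*√122 - 412554 = -412554 + 3*I*√122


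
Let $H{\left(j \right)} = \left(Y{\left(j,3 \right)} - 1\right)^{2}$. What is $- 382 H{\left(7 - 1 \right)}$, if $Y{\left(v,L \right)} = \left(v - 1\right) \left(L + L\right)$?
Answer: $-321262$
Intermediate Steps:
$Y{\left(v,L \right)} = 2 L \left(-1 + v\right)$ ($Y{\left(v,L \right)} = \left(-1 + v\right) 2 L = 2 L \left(-1 + v\right)$)
$H{\left(j \right)} = \left(-7 + 6 j\right)^{2}$ ($H{\left(j \right)} = \left(2 \cdot 3 \left(-1 + j\right) - 1\right)^{2} = \left(\left(-6 + 6 j\right) - 1\right)^{2} = \left(-7 + 6 j\right)^{2}$)
$- 382 H{\left(7 - 1 \right)} = - 382 \left(-7 + 6 \left(7 - 1\right)\right)^{2} = - 382 \left(-7 + 6 \cdot 6\right)^{2} = - 382 \left(-7 + 36\right)^{2} = - 382 \cdot 29^{2} = \left(-382\right) 841 = -321262$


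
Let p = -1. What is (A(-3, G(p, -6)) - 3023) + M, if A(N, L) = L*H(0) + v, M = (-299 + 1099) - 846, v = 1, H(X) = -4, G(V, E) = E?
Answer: -3044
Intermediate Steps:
M = -46 (M = 800 - 846 = -46)
A(N, L) = 1 - 4*L (A(N, L) = L*(-4) + 1 = -4*L + 1 = 1 - 4*L)
(A(-3, G(p, -6)) - 3023) + M = ((1 - 4*(-6)) - 3023) - 46 = ((1 + 24) - 3023) - 46 = (25 - 3023) - 46 = -2998 - 46 = -3044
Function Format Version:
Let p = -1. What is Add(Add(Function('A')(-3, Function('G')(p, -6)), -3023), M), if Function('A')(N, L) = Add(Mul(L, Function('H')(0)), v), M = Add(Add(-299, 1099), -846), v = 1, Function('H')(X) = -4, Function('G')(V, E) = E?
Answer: -3044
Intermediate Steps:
M = -46 (M = Add(800, -846) = -46)
Function('A')(N, L) = Add(1, Mul(-4, L)) (Function('A')(N, L) = Add(Mul(L, -4), 1) = Add(Mul(-4, L), 1) = Add(1, Mul(-4, L)))
Add(Add(Function('A')(-3, Function('G')(p, -6)), -3023), M) = Add(Add(Add(1, Mul(-4, -6)), -3023), -46) = Add(Add(Add(1, 24), -3023), -46) = Add(Add(25, -3023), -46) = Add(-2998, -46) = -3044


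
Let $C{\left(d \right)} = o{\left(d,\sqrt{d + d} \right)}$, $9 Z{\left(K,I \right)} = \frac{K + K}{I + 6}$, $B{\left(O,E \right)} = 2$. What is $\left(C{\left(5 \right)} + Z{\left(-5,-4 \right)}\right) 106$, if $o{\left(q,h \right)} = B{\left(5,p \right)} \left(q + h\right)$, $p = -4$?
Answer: $\frac{9010}{9} + 212 \sqrt{10} \approx 1671.5$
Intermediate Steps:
$Z{\left(K,I \right)} = \frac{2 K}{9 \left(6 + I\right)}$ ($Z{\left(K,I \right)} = \frac{\left(K + K\right) \frac{1}{I + 6}}{9} = \frac{2 K \frac{1}{6 + I}}{9} = \frac{2 K}{9 \left(6 + I\right)}$)
$o{\left(q,h \right)} = 2 h + 2 q$ ($o{\left(q,h \right)} = 2 \left(q + h\right) = 2 \left(h + q\right) = 2 h + 2 q$)
$C{\left(d \right)} = 2 d + 2 \sqrt{2} \sqrt{d}$ ($C{\left(d \right)} = 2 \sqrt{d + d} + 2 d = 2 \sqrt{2 d} + 2 d = 2 \sqrt{2} \sqrt{d} + 2 d = 2 d + 2 \sqrt{2} \sqrt{d}$)
$\left(C{\left(5 \right)} + Z{\left(-5,-4 \right)}\right) 106 = \left(\left(2 \cdot 5 + 2 \sqrt{2} \sqrt{5}\right) + \frac{2}{9} \left(-5\right) \frac{1}{6 - 4}\right) 106 = \left(\left(10 + 2 \sqrt{10}\right) + \frac{2}{9} \left(-5\right) \frac{1}{2}\right) 106 = \left(\left(10 + 2 \sqrt{10}\right) - \frac{5}{9}\right) 106 = \left(\frac{85}{9} + 2 \sqrt{10}\right) 106 = \frac{9010}{9} + 212 \sqrt{10}$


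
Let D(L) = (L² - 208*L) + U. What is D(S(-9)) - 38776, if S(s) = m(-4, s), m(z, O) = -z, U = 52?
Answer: -39540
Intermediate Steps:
S(s) = 4 (S(s) = -1*(-4) = 4)
D(L) = 52 + L² - 208*L (D(L) = (L² - 208*L) + 52 = 52 + L² - 208*L)
D(S(-9)) - 38776 = (52 + 4² - 208*4) - 38776 = (52 + 16 - 832) - 38776 = -764 - 38776 = -39540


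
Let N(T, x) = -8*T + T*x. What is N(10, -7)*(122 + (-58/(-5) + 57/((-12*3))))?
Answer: -39605/2 ≈ -19803.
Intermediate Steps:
N(10, -7)*(122 + (-58/(-5) + 57/((-12*3)))) = (10*(-8 - 7))*(122 + (-58/(-5) + 57/((-12*3)))) = (10*(-15))*(122 + (-58*(-⅕) + 57/(-36))) = -150*(122 + (58/5 + 57*(-1/36))) = -150*(122 + (58/5 - 19/12)) = -150*(122 + 601/60) = -150*7921/60 = -39605/2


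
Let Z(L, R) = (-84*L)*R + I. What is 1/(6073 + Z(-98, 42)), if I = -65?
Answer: 1/351752 ≈ 2.8429e-6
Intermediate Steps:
Z(L, R) = -65 - 84*L*R (Z(L, R) = (-84*L)*R - 65 = -84*L*R - 65 = -65 - 84*L*R)
1/(6073 + Z(-98, 42)) = 1/(6073 + (-65 - 84*(-98)*42)) = 1/(6073 + (-65 + 345744)) = 1/(6073 + 345679) = 1/351752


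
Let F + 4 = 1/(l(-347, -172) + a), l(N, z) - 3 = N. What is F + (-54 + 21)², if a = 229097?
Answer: 248197006/228753 ≈ 1085.0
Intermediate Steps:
l(N, z) = 3 + N
F = -915011/228753 (F = -4 + 1/((3 - 347) + 229097) = -4 + 1/(-344 + 229097) = -4 + 1/228753 = -915011/228753 ≈ -4.0000)
F + (-54 + 21)² = -915011/228753 + (-54 + 21)² = -915011/228753 + (-33)² = -915011/228753 + 1089 = 248197006/228753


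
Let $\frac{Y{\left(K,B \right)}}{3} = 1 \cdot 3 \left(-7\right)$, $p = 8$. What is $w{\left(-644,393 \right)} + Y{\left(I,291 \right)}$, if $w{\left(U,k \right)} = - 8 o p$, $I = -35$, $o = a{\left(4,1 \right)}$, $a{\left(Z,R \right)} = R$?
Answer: $-127$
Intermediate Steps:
$o = 1$
$Y{\left(K,B \right)} = -63$ ($Y{\left(K,B \right)} = 3 \cdot 1 \cdot 3 \left(-7\right) = 3 \cdot 3 \left(-7\right) = 3 \left(-21\right) = -63$)
$w{\left(U,k \right)} = -64$ ($w{\left(U,k \right)} = \left(-8\right) 1 \cdot 8 = \left(-8\right) 8 = -64$)
$w{\left(-644,393 \right)} + Y{\left(I,291 \right)} = -64 - 63 = -127$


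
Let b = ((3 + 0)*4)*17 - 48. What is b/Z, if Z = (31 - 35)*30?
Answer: -13/10 ≈ -1.3000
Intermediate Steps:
Z = -120 (Z = -4*30 = -120)
b = 156 (b = (3*4)*17 - 48 = 12*17 - 48 = 204 - 48 = 156)
b/Z = 156/(-120) = 156*(-1/120) = -13/10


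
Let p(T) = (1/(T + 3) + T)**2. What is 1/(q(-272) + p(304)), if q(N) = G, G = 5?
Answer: 94249/8710773486 ≈ 1.0820e-5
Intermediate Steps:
q(N) = 5
p(T) = (T + 1/(3 + T))**2 (p(T) = (1/(3 + T) + T)**2 = (T + 1/(3 + T))**2)
1/(q(-272) + p(304)) = 1/(5 + (1 + 304**2 + 3*304)**2/(3 + 304)**2) = 1/(5 + (1 + 92416 + 912)**2/307**2) = 1/(5 + (1/94249)*93329**2) = 1/(5 + (1/94249)*8710302241) = 1/(5 + 8710302241/94249) = 1/(8710773486/94249) = 94249/8710773486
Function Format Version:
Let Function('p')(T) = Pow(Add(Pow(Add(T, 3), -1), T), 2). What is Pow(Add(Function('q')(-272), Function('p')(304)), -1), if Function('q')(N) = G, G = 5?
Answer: Rational(94249, 8710773486) ≈ 1.0820e-5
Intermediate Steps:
Function('q')(N) = 5
Function('p')(T) = Pow(Add(T, Pow(Add(3, T), -1)), 2) (Function('p')(T) = Pow(Add(Pow(Add(3, T), -1), T), 2) = Pow(Add(T, Pow(Add(3, T), -1)), 2))
Pow(Add(Function('q')(-272), Function('p')(304)), -1) = Pow(Add(5, Mul(Pow(Add(3, 304), -2), Pow(Add(1, Pow(304, 2), Mul(3, 304)), 2))), -1) = Pow(Add(5, Mul(Pow(307, -2), Pow(Add(1, 92416, 912), 2))), -1) = Pow(Add(5, Mul(Rational(1, 94249), Pow(93329, 2))), -1) = Pow(Add(5, Mul(Rational(1, 94249), 8710302241)), -1) = Pow(Add(5, Rational(8710302241, 94249)), -1) = Pow(Rational(8710773486, 94249), -1) = Rational(94249, 8710773486)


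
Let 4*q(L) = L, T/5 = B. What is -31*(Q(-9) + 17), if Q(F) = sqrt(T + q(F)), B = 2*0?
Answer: -527 - 93*I/2 ≈ -527.0 - 46.5*I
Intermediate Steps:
B = 0
T = 0 (T = 5*0 = 0)
q(L) = L/4
Q(F) = sqrt(F)/2 (Q(F) = sqrt(0 + F/4) = sqrt(F/4) = sqrt(F)/2)
-31*(Q(-9) + 17) = -31*(sqrt(-9)/2 + 17) = -31*((3*I)/2 + 17) = -31*(3*I/2 + 17) = -31*(17 + 3*I/2) = -527 - 93*I/2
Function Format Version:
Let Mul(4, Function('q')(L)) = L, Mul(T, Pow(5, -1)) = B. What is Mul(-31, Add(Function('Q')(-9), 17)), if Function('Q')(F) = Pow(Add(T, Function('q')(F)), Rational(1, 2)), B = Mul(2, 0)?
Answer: Add(-527, Mul(Rational(-93, 2), I)) ≈ Add(-527.00, Mul(-46.500, I))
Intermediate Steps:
B = 0
T = 0 (T = Mul(5, 0) = 0)
Function('q')(L) = Mul(Rational(1, 4), L)
Function('Q')(F) = Mul(Rational(1, 2), Pow(F, Rational(1, 2))) (Function('Q')(F) = Pow(Add(0, Mul(Rational(1, 4), F)), Rational(1, 2)) = Pow(Mul(Rational(1, 4), F), Rational(1, 2)) = Mul(Rational(1, 2), Pow(F, Rational(1, 2))))
Mul(-31, Add(Function('Q')(-9), 17)) = Mul(-31, Add(Mul(Rational(1, 2), Pow(-9, Rational(1, 2))), 17)) = Mul(-31, Add(Mul(Rational(1, 2), Mul(3, I)), 17)) = Mul(-31, Add(Mul(Rational(3, 2), I), 17)) = Mul(-31, Add(17, Mul(Rational(3, 2), I))) = Add(-527, Mul(Rational(-93, 2), I))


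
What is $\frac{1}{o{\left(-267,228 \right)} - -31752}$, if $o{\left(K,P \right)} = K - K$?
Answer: $\frac{1}{31752} \approx 3.1494 \cdot 10^{-5}$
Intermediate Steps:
$o{\left(K,P \right)} = 0$
$\frac{1}{o{\left(-267,228 \right)} - -31752} = \frac{1}{0 - -31752} = \frac{1}{0 + 31752} = \frac{1}{31752}$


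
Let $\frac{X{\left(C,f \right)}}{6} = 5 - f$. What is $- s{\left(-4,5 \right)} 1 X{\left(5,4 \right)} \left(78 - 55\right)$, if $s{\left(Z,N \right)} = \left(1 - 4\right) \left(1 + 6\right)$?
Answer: $2898$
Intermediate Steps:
$s{\left(Z,N \right)} = -21$ ($s{\left(Z,N \right)} = \left(-3\right) 7 = -21$)
$X{\left(C,f \right)} = 30 - 6 f$ ($X{\left(C,f \right)} = 6 \left(5 - f\right) = 30 - 6 f$)
$- s{\left(-4,5 \right)} 1 X{\left(5,4 \right)} \left(78 - 55\right) = \left(-1\right) \left(-21\right) 1 \left(30 - 24\right) \left(78 - 55\right) = 21 \cdot 1 \left(30 - 24\right) 23 = 21 \cdot 6 \cdot 23 = 126 \cdot 23 = 2898$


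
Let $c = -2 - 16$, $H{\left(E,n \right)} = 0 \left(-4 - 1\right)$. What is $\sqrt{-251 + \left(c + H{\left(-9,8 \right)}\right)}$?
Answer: $i \sqrt{269} \approx 16.401 i$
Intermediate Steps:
$H{\left(E,n \right)} = 0$ ($H{\left(E,n \right)} = 0 \left(-5\right) = 0$)
$c = -18$ ($c = -2 - 16 = -18$)
$\sqrt{-251 + \left(c + H{\left(-9,8 \right)}\right)} = \sqrt{-251 + \left(-18 + 0\right)} = \sqrt{-251 - 18} = \sqrt{-269} = i \sqrt{269}$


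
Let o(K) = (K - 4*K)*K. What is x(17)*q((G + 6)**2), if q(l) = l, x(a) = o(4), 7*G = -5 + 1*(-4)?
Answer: -52272/49 ≈ -1066.8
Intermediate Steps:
G = -9/7 (G = (-5 + 1*(-4))/7 = (-5 - 4)/7 = (1/7)*(-9) = -9/7 ≈ -1.2857)
o(K) = -3*K**2 (o(K) = (-3*K)*K = -3*K**2)
x(a) = -48 (x(a) = -3*4**2 = -3*16 = -48)
x(17)*q((G + 6)**2) = -48*(-9/7 + 6)**2 = -48*(33/7)**2 = -48*1089/49 = -52272/49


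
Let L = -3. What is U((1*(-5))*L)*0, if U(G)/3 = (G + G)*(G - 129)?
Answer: 0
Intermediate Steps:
U(G) = 6*G*(-129 + G) (U(G) = 3*((G + G)*(G - 129)) = 3*((2*G)*(-129 + G)) = 3*(2*G*(-129 + G)) = 6*G*(-129 + G))
U((1*(-5))*L)*0 = (6*((1*(-5))*(-3))*(-129 + (1*(-5))*(-3)))*0 = (6*(-5*(-3))*(-129 - 5*(-3)))*0 = (6*15*(-129 + 15))*0 = (6*15*(-114))*0 = -10260*0 = 0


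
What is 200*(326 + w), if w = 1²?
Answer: 65400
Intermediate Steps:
w = 1
200*(326 + w) = 200*(326 + 1) = 200*327 = 65400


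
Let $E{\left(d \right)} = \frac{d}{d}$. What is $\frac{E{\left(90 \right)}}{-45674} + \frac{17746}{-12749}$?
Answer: $- \frac{42660187}{30647254} \approx -1.392$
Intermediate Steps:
$E{\left(d \right)} = 1$
$\frac{E{\left(90 \right)}}{-45674} + \frac{17746}{-12749} = 1 \frac{1}{-45674} + \frac{17746}{-12749} = 1 \left(- \frac{1}{45674}\right) + 17746 \left(- \frac{1}{12749}\right) = - \frac{1}{45674} - \frac{934}{671} = - \frac{42660187}{30647254}$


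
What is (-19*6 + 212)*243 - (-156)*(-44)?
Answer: 16950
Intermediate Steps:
(-19*6 + 212)*243 - (-156)*(-44) = (-114 + 212)*243 - 1*6864 = 98*243 - 6864 = 23814 - 6864 = 16950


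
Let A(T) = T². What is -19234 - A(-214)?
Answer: -65030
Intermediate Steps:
-19234 - A(-214) = -19234 - 1*(-214)² = -19234 - 1*45796 = -19234 - 45796 = -65030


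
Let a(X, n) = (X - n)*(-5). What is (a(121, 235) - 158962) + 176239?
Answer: 17847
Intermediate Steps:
a(X, n) = -5*X + 5*n
(a(121, 235) - 158962) + 176239 = ((-5*121 + 5*235) - 158962) + 176239 = ((-605 + 1175) - 158962) + 176239 = (570 - 158962) + 176239 = -158392 + 176239 = 17847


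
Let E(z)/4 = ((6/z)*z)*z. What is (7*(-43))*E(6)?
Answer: -43344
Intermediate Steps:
E(z) = 24*z (E(z) = 4*(((6/z)*z)*z) = 4*(6*z) = 24*z)
(7*(-43))*E(6) = (7*(-43))*(24*6) = -301*144 = -43344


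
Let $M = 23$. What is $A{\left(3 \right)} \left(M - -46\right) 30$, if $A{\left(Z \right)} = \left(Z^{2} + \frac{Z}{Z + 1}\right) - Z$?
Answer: $\frac{27945}{2} \approx 13973.0$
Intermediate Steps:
$A{\left(Z \right)} = Z^{2} - Z + \frac{Z}{1 + Z}$ ($A{\left(Z \right)} = \left(Z^{2} + \frac{Z}{1 + Z}\right) - Z = Z^{2} - Z + \frac{Z}{1 + Z}$)
$A{\left(3 \right)} \left(M - -46\right) 30 = \frac{3^{3}}{1 + 3} \left(23 - -46\right) 30 = \frac{27}{4} \left(23 + 46\right) 30 = 27 \cdot \frac{1}{4} \cdot 69 \cdot 30 = \frac{27}{4} \cdot 69 \cdot 30 = \frac{1863}{4} \cdot 30 = \frac{27945}{2}$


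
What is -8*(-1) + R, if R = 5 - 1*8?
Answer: 5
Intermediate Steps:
R = -3 (R = 5 - 8 = -3)
-8*(-1) + R = -8*(-1) - 3 = 8 - 3 = 5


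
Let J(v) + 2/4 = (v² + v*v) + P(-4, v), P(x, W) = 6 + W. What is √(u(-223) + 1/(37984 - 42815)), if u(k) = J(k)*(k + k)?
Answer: I*√1032994186467374/4831 ≈ 6652.9*I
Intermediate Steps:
J(v) = 11/2 + v + 2*v² (J(v) = -½ + ((v² + v*v) + (6 + v)) = -½ + ((v² + v²) + (6 + v)) = -½ + (2*v² + (6 + v)) = -½ + (6 + v + 2*v²) = 11/2 + v + 2*v²)
u(k) = 2*k*(11/2 + k + 2*k²) (u(k) = (11/2 + k + 2*k²)*(k + k) = (11/2 + k + 2*k²)*(2*k) = 2*k*(11/2 + k + 2*k²))
√(u(-223) + 1/(37984 - 42815)) = √(-223*(11 + 2*(-223) + 4*(-223)²) + 1/(37984 - 42815)) = √(-223*(11 - 446 + 4*49729) + 1/(-4831)) = √(-223*(11 - 446 + 198916) - 1/4831) = √(-223*198481 - 1/4831) = √(-44261263 - 1/4831) = √(-213826161554/4831) = I*√1032994186467374/4831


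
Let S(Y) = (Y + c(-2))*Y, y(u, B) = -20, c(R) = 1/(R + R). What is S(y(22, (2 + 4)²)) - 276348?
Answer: -275943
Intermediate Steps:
c(R) = 1/(2*R)
S(Y) = Y*(-¼ + Y) (S(Y) = (Y + (½)/(-2))*Y = (Y + (½)*(-½))*Y = (Y - ¼)*Y = (-¼ + Y)*Y = Y*(-¼ + Y))
S(y(22, (2 + 4)²)) - 276348 = -20*(-¼ - 20) - 276348 = -20*(-81/4) - 276348 = 405 - 276348 = -275943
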